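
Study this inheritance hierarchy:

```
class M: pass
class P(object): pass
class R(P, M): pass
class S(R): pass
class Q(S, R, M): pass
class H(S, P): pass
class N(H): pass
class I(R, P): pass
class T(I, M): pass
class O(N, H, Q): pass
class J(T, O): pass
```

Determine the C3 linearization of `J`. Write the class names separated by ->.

J -> T -> I -> O -> N -> H -> Q -> S -> R -> P -> M -> object

L[J] = J + merge(L[T], L[O], [T O])
  take T:  [T I R P M object] + [O N H Q S R P M object] + [T O]
  take I:  [I R P M object] + [O N H Q S R P M object] + [O]
  take O:  [R P M object] + [O N H Q S R P M object] + [O]
  take N:  [R P M object] + [N H Q S R P M object]
  take H:  [R P M object] + [H Q S R P M object]
  take Q:  [R P M object] + [Q S R P M object]
  take S:  [R P M object] + [S R P M object]
  take R:  [R P M object] + [R P M object]
  take P:  [P M object] + [P M object]
  take M:  [M object] + [M object]
  take object:  [object] + [object]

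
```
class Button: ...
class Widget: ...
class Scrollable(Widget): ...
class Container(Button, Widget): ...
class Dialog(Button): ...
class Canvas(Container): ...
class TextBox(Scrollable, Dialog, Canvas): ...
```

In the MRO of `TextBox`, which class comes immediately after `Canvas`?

L[TextBox] = TextBox + merge(L[Scrollable], L[Dialog], L[Canvas], [Scrollable Dialog Canvas])
  take Scrollable:  [Scrollable Widget object] + [Dialog Button object] + [Canvas Container Button Widget object] + [Scrollable Dialog Canvas]
  take Dialog:  [Widget object] + [Dialog Button object] + [Canvas Container Button Widget object] + [Dialog Canvas]
  take Canvas:  [Widget object] + [Button object] + [Canvas Container Button Widget object] + [Canvas]
  take Container:  [Widget object] + [Button object] + [Container Button Widget object]
  take Button:  [Widget object] + [Button object] + [Button Widget object]
  take Widget:  [Widget object] + [object] + [Widget object]
  take object:  [object] + [object] + [object]
MRO: TextBox Scrollable Dialog Canvas Container Button Widget object
Canvas is at position 3; next is Container.

Container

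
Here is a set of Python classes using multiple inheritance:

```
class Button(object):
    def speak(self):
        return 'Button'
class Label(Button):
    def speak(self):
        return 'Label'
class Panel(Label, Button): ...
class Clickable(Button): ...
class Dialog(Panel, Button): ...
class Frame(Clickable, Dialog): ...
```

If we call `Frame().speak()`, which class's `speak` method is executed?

L[Frame] = Frame + merge(L[Clickable], L[Dialog], [Clickable Dialog])
  take Clickable:  [Clickable Button object] + [Dialog Panel Label Button object] + [Clickable Dialog]
  take Dialog:  [Button object] + [Dialog Panel Label Button object] + [Dialog]
  take Panel:  [Button object] + [Panel Label Button object]
  take Label:  [Button object] + [Label Button object]
  take Button:  [Button object] + [Button object]
  take object:  [object] + [object]
MRO: Frame Clickable Dialog Panel Label Button object
speak is defined in: Button, Label. First along the MRO is Label.

Label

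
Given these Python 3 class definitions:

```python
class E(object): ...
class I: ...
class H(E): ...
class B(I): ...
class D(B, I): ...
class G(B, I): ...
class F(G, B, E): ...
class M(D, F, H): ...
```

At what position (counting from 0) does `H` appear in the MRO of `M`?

6

L[M] = M + merge(L[D], L[F], L[H], [D F H])
  take D:  [D B I object] + [F G B I E object] + [H E object] + [D F H]
  take F:  [B I object] + [F G B I E object] + [H E object] + [F H]
  take G:  [B I object] + [G B I E object] + [H E object] + [H]
  take B:  [B I object] + [B I E object] + [H E object] + [H]
  take I:  [I object] + [I E object] + [H E object] + [H]
  take H:  [object] + [E object] + [H E object] + [H]
  take E:  [object] + [E object] + [E object]
  take object:  [object] + [object] + [object]
MRO: M D F G B I H E object
H sits at index 6.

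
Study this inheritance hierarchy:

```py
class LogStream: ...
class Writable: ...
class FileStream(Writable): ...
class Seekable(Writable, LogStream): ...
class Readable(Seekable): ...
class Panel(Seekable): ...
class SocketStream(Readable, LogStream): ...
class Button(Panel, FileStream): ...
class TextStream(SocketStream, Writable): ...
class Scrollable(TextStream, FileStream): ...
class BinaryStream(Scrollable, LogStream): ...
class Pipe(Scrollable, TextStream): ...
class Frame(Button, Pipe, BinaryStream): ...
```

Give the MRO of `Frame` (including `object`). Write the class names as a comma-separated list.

Frame, Button, Panel, Pipe, BinaryStream, Scrollable, TextStream, SocketStream, Readable, Seekable, FileStream, Writable, LogStream, object

L[Frame] = Frame + merge(L[Button], L[Pipe], L[BinaryStream], [Button Pipe BinaryStream])
  take Button:  [Button Panel Seekable FileStream Writable LogStream object] + [Pipe Scrollable TextStream SocketStream Readable Seekable FileStream Writable LogStream object] + [BinaryStream Scrollable TextStream SocketStream Readable Seekable FileStream Writable LogStream object] + [Button Pipe BinaryStream]
  take Panel:  [Panel Seekable FileStream Writable LogStream object] + [Pipe Scrollable TextStream SocketStream Readable Seekable FileStream Writable LogStream object] + [BinaryStream Scrollable TextStream SocketStream Readable Seekable FileStream Writable LogStream object] + [Pipe BinaryStream]
  take Pipe:  [Seekable FileStream Writable LogStream object] + [Pipe Scrollable TextStream SocketStream Readable Seekable FileStream Writable LogStream object] + [BinaryStream Scrollable TextStream SocketStream Readable Seekable FileStream Writable LogStream object] + [Pipe BinaryStream]
  take BinaryStream:  [Seekable FileStream Writable LogStream object] + [Scrollable TextStream SocketStream Readable Seekable FileStream Writable LogStream object] + [BinaryStream Scrollable TextStream SocketStream Readable Seekable FileStream Writable LogStream object] + [BinaryStream]
  take Scrollable:  [Seekable FileStream Writable LogStream object] + [Scrollable TextStream SocketStream Readable Seekable FileStream Writable LogStream object] + [Scrollable TextStream SocketStream Readable Seekable FileStream Writable LogStream object]
  take TextStream:  [Seekable FileStream Writable LogStream object] + [TextStream SocketStream Readable Seekable FileStream Writable LogStream object] + [TextStream SocketStream Readable Seekable FileStream Writable LogStream object]
  take SocketStream:  [Seekable FileStream Writable LogStream object] + [SocketStream Readable Seekable FileStream Writable LogStream object] + [SocketStream Readable Seekable FileStream Writable LogStream object]
  take Readable:  [Seekable FileStream Writable LogStream object] + [Readable Seekable FileStream Writable LogStream object] + [Readable Seekable FileStream Writable LogStream object]
  take Seekable:  [Seekable FileStream Writable LogStream object] + [Seekable FileStream Writable LogStream object] + [Seekable FileStream Writable LogStream object]
  take FileStream:  [FileStream Writable LogStream object] + [FileStream Writable LogStream object] + [FileStream Writable LogStream object]
  take Writable:  [Writable LogStream object] + [Writable LogStream object] + [Writable LogStream object]
  take LogStream:  [LogStream object] + [LogStream object] + [LogStream object]
  take object:  [object] + [object] + [object]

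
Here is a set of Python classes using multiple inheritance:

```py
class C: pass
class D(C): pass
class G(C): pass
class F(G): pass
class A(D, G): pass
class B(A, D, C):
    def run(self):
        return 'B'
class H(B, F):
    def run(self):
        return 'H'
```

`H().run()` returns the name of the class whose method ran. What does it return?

H

L[H] = H + merge(L[B], L[F], [B F])
  take B:  [B A D G C object] + [F G C object] + [B F]
  take A:  [A D G C object] + [F G C object] + [F]
  take D:  [D G C object] + [F G C object] + [F]
  take F:  [G C object] + [F G C object] + [F]
  take G:  [G C object] + [G C object]
  take C:  [C object] + [C object]
  take object:  [object] + [object]
MRO: H B A D F G C object
run is defined in: B, H. First along the MRO is H.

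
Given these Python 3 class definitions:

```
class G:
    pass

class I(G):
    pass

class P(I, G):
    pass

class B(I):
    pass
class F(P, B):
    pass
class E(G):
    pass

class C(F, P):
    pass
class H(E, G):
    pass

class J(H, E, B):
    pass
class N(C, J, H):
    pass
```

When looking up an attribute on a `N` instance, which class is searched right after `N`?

C

L[N] = N + merge(L[C], L[J], L[H], [C J H])
  take C:  [C F P B I G object] + [J H E B I G object] + [H E G object] + [C J H]
  take F:  [F P B I G object] + [J H E B I G object] + [H E G object] + [J H]
  take P:  [P B I G object] + [J H E B I G object] + [H E G object] + [J H]
  take J:  [B I G object] + [J H E B I G object] + [H E G object] + [J H]
  take H:  [B I G object] + [H E B I G object] + [H E G object] + [H]
  take E:  [B I G object] + [E B I G object] + [E G object]
  take B:  [B I G object] + [B I G object] + [G object]
  take I:  [I G object] + [I G object] + [G object]
  take G:  [G object] + [G object] + [G object]
  take object:  [object] + [object] + [object]
MRO: N C F P J H E B I G object
N is at position 0; next is C.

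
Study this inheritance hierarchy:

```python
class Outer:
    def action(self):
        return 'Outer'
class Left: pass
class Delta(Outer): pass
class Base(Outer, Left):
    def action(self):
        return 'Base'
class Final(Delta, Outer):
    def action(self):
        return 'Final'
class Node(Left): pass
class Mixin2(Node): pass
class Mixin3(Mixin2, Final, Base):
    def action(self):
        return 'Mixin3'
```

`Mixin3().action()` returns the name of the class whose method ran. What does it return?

Mixin3

L[Mixin3] = Mixin3 + merge(L[Mixin2], L[Final], L[Base], [Mixin2 Final Base])
  take Mixin2:  [Mixin2 Node Left object] + [Final Delta Outer object] + [Base Outer Left object] + [Mixin2 Final Base]
  take Node:  [Node Left object] + [Final Delta Outer object] + [Base Outer Left object] + [Final Base]
  take Final:  [Left object] + [Final Delta Outer object] + [Base Outer Left object] + [Final Base]
  take Delta:  [Left object] + [Delta Outer object] + [Base Outer Left object] + [Base]
  take Base:  [Left object] + [Outer object] + [Base Outer Left object] + [Base]
  take Outer:  [Left object] + [Outer object] + [Outer Left object]
  take Left:  [Left object] + [object] + [Left object]
  take object:  [object] + [object] + [object]
MRO: Mixin3 Mixin2 Node Final Delta Base Outer Left object
action is defined in: Base, Final, Mixin3, Outer. First along the MRO is Mixin3.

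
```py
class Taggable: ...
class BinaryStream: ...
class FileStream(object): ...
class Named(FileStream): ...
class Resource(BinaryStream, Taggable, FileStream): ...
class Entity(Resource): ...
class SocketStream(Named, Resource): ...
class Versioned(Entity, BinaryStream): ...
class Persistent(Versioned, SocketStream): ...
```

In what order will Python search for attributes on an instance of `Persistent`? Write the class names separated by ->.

L[Persistent] = Persistent + merge(L[Versioned], L[SocketStream], [Versioned SocketStream])
  take Versioned:  [Versioned Entity Resource BinaryStream Taggable FileStream object] + [SocketStream Named Resource BinaryStream Taggable FileStream object] + [Versioned SocketStream]
  take Entity:  [Entity Resource BinaryStream Taggable FileStream object] + [SocketStream Named Resource BinaryStream Taggable FileStream object] + [SocketStream]
  take SocketStream:  [Resource BinaryStream Taggable FileStream object] + [SocketStream Named Resource BinaryStream Taggable FileStream object] + [SocketStream]
  take Named:  [Resource BinaryStream Taggable FileStream object] + [Named Resource BinaryStream Taggable FileStream object]
  take Resource:  [Resource BinaryStream Taggable FileStream object] + [Resource BinaryStream Taggable FileStream object]
  take BinaryStream:  [BinaryStream Taggable FileStream object] + [BinaryStream Taggable FileStream object]
  take Taggable:  [Taggable FileStream object] + [Taggable FileStream object]
  take FileStream:  [FileStream object] + [FileStream object]
  take object:  [object] + [object]

Persistent -> Versioned -> Entity -> SocketStream -> Named -> Resource -> BinaryStream -> Taggable -> FileStream -> object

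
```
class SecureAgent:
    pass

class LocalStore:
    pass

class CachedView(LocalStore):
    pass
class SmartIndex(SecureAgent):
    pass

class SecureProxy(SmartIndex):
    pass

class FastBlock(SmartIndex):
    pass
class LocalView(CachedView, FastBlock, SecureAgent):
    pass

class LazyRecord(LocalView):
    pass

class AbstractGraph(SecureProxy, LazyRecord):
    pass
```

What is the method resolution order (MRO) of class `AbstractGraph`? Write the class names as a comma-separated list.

AbstractGraph, SecureProxy, LazyRecord, LocalView, CachedView, LocalStore, FastBlock, SmartIndex, SecureAgent, object

L[AbstractGraph] = AbstractGraph + merge(L[SecureProxy], L[LazyRecord], [SecureProxy LazyRecord])
  take SecureProxy:  [SecureProxy SmartIndex SecureAgent object] + [LazyRecord LocalView CachedView LocalStore FastBlock SmartIndex SecureAgent object] + [SecureProxy LazyRecord]
  take LazyRecord:  [SmartIndex SecureAgent object] + [LazyRecord LocalView CachedView LocalStore FastBlock SmartIndex SecureAgent object] + [LazyRecord]
  take LocalView:  [SmartIndex SecureAgent object] + [LocalView CachedView LocalStore FastBlock SmartIndex SecureAgent object]
  take CachedView:  [SmartIndex SecureAgent object] + [CachedView LocalStore FastBlock SmartIndex SecureAgent object]
  take LocalStore:  [SmartIndex SecureAgent object] + [LocalStore FastBlock SmartIndex SecureAgent object]
  take FastBlock:  [SmartIndex SecureAgent object] + [FastBlock SmartIndex SecureAgent object]
  take SmartIndex:  [SmartIndex SecureAgent object] + [SmartIndex SecureAgent object]
  take SecureAgent:  [SecureAgent object] + [SecureAgent object]
  take object:  [object] + [object]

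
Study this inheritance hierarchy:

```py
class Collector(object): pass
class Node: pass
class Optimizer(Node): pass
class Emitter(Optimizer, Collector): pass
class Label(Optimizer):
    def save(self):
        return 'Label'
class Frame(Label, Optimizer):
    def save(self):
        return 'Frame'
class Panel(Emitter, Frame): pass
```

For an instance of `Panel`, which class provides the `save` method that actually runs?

L[Panel] = Panel + merge(L[Emitter], L[Frame], [Emitter Frame])
  take Emitter:  [Emitter Optimizer Node Collector object] + [Frame Label Optimizer Node object] + [Emitter Frame]
  take Frame:  [Optimizer Node Collector object] + [Frame Label Optimizer Node object] + [Frame]
  take Label:  [Optimizer Node Collector object] + [Label Optimizer Node object]
  take Optimizer:  [Optimizer Node Collector object] + [Optimizer Node object]
  take Node:  [Node Collector object] + [Node object]
  take Collector:  [Collector object] + [object]
  take object:  [object] + [object]
MRO: Panel Emitter Frame Label Optimizer Node Collector object
save is defined in: Frame, Label. First along the MRO is Frame.

Frame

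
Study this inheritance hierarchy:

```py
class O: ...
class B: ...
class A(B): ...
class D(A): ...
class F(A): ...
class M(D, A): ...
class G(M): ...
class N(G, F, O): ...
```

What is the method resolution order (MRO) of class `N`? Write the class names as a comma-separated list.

L[N] = N + merge(L[G], L[F], L[O], [G F O])
  take G:  [G M D A B object] + [F A B object] + [O object] + [G F O]
  take M:  [M D A B object] + [F A B object] + [O object] + [F O]
  take D:  [D A B object] + [F A B object] + [O object] + [F O]
  take F:  [A B object] + [F A B object] + [O object] + [F O]
  take A:  [A B object] + [A B object] + [O object] + [O]
  take B:  [B object] + [B object] + [O object] + [O]
  take O:  [object] + [object] + [O object] + [O]
  take object:  [object] + [object] + [object]

N, G, M, D, F, A, B, O, object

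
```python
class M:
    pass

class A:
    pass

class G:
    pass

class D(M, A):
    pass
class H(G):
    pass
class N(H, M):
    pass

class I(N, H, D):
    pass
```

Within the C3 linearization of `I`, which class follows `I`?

L[I] = I + merge(L[N], L[H], L[D], [N H D])
  take N:  [N H G M object] + [H G object] + [D M A object] + [N H D]
  take H:  [H G M object] + [H G object] + [D M A object] + [H D]
  take G:  [G M object] + [G object] + [D M A object] + [D]
  take D:  [M object] + [object] + [D M A object] + [D]
  take M:  [M object] + [object] + [M A object]
  take A:  [object] + [object] + [A object]
  take object:  [object] + [object] + [object]
MRO: I N H G D M A object
I is at position 0; next is N.

N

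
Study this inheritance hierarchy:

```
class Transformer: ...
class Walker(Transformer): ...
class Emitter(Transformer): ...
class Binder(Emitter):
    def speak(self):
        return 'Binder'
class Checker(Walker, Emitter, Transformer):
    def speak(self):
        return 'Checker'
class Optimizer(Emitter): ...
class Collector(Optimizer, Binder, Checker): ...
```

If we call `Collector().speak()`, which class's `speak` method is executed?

Binder

L[Collector] = Collector + merge(L[Optimizer], L[Binder], L[Checker], [Optimizer Binder Checker])
  take Optimizer:  [Optimizer Emitter Transformer object] + [Binder Emitter Transformer object] + [Checker Walker Emitter Transformer object] + [Optimizer Binder Checker]
  take Binder:  [Emitter Transformer object] + [Binder Emitter Transformer object] + [Checker Walker Emitter Transformer object] + [Binder Checker]
  take Checker:  [Emitter Transformer object] + [Emitter Transformer object] + [Checker Walker Emitter Transformer object] + [Checker]
  take Walker:  [Emitter Transformer object] + [Emitter Transformer object] + [Walker Emitter Transformer object]
  take Emitter:  [Emitter Transformer object] + [Emitter Transformer object] + [Emitter Transformer object]
  take Transformer:  [Transformer object] + [Transformer object] + [Transformer object]
  take object:  [object] + [object] + [object]
MRO: Collector Optimizer Binder Checker Walker Emitter Transformer object
speak is defined in: Binder, Checker. First along the MRO is Binder.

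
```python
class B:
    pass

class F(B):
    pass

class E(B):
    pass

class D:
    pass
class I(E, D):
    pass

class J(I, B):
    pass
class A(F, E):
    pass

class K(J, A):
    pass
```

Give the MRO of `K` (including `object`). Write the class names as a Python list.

[K, J, I, A, F, E, B, D, object]

L[K] = K + merge(L[J], L[A], [J A])
  take J:  [J I E B D object] + [A F E B object] + [J A]
  take I:  [I E B D object] + [A F E B object] + [A]
  take A:  [E B D object] + [A F E B object] + [A]
  take F:  [E B D object] + [F E B object]
  take E:  [E B D object] + [E B object]
  take B:  [B D object] + [B object]
  take D:  [D object] + [object]
  take object:  [object] + [object]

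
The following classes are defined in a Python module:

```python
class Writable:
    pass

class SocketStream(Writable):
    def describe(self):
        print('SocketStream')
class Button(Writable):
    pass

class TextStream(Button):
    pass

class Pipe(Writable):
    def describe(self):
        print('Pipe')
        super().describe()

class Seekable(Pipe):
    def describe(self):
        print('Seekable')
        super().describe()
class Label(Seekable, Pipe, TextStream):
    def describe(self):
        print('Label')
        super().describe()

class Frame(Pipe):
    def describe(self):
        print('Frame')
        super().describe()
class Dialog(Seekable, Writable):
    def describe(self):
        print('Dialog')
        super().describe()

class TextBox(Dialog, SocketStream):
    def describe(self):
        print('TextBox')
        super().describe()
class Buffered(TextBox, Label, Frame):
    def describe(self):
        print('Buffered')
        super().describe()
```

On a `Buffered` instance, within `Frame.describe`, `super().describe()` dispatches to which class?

L[Buffered] = Buffered + merge(L[TextBox], L[Label], L[Frame], [TextBox Label Frame])
  take TextBox:  [TextBox Dialog Seekable Pipe SocketStream Writable object] + [Label Seekable Pipe TextStream Button Writable object] + [Frame Pipe Writable object] + [TextBox Label Frame]
  take Dialog:  [Dialog Seekable Pipe SocketStream Writable object] + [Label Seekable Pipe TextStream Button Writable object] + [Frame Pipe Writable object] + [Label Frame]
  take Label:  [Seekable Pipe SocketStream Writable object] + [Label Seekable Pipe TextStream Button Writable object] + [Frame Pipe Writable object] + [Label Frame]
  take Seekable:  [Seekable Pipe SocketStream Writable object] + [Seekable Pipe TextStream Button Writable object] + [Frame Pipe Writable object] + [Frame]
  take Frame:  [Pipe SocketStream Writable object] + [Pipe TextStream Button Writable object] + [Frame Pipe Writable object] + [Frame]
  take Pipe:  [Pipe SocketStream Writable object] + [Pipe TextStream Button Writable object] + [Pipe Writable object]
  take SocketStream:  [SocketStream Writable object] + [TextStream Button Writable object] + [Writable object]
  take TextStream:  [Writable object] + [TextStream Button Writable object] + [Writable object]
  take Button:  [Writable object] + [Button Writable object] + [Writable object]
  take Writable:  [Writable object] + [Writable object] + [Writable object]
  take object:  [object] + [object] + [object]
MRO: Buffered TextBox Dialog Label Seekable Frame Pipe SocketStream TextStream Button Writable object
super() in Frame.describe on a Buffered instance goes to the class after Frame in Buffered's MRO: Pipe.

Pipe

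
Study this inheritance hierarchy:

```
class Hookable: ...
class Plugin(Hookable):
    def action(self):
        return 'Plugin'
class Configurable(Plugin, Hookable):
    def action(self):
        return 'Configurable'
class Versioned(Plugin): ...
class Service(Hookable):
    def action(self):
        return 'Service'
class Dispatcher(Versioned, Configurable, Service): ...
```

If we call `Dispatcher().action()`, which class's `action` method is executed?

L[Dispatcher] = Dispatcher + merge(L[Versioned], L[Configurable], L[Service], [Versioned Configurable Service])
  take Versioned:  [Versioned Plugin Hookable object] + [Configurable Plugin Hookable object] + [Service Hookable object] + [Versioned Configurable Service]
  take Configurable:  [Plugin Hookable object] + [Configurable Plugin Hookable object] + [Service Hookable object] + [Configurable Service]
  take Plugin:  [Plugin Hookable object] + [Plugin Hookable object] + [Service Hookable object] + [Service]
  take Service:  [Hookable object] + [Hookable object] + [Service Hookable object] + [Service]
  take Hookable:  [Hookable object] + [Hookable object] + [Hookable object]
  take object:  [object] + [object] + [object]
MRO: Dispatcher Versioned Configurable Plugin Service Hookable object
action is defined in: Configurable, Plugin, Service. First along the MRO is Configurable.

Configurable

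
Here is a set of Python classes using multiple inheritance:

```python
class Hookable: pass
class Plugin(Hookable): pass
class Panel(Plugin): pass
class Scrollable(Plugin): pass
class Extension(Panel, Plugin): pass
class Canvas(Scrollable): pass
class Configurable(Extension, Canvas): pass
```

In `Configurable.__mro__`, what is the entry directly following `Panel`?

L[Configurable] = Configurable + merge(L[Extension], L[Canvas], [Extension Canvas])
  take Extension:  [Extension Panel Plugin Hookable object] + [Canvas Scrollable Plugin Hookable object] + [Extension Canvas]
  take Panel:  [Panel Plugin Hookable object] + [Canvas Scrollable Plugin Hookable object] + [Canvas]
  take Canvas:  [Plugin Hookable object] + [Canvas Scrollable Plugin Hookable object] + [Canvas]
  take Scrollable:  [Plugin Hookable object] + [Scrollable Plugin Hookable object]
  take Plugin:  [Plugin Hookable object] + [Plugin Hookable object]
  take Hookable:  [Hookable object] + [Hookable object]
  take object:  [object] + [object]
MRO: Configurable Extension Panel Canvas Scrollable Plugin Hookable object
Panel is at position 2; next is Canvas.

Canvas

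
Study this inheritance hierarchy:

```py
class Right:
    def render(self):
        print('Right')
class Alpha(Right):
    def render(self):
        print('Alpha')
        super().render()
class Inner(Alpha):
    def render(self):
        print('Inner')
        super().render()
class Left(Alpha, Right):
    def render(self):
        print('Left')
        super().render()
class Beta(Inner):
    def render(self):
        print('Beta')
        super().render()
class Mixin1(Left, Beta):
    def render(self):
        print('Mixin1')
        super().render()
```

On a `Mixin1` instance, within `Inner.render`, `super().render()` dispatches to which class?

L[Mixin1] = Mixin1 + merge(L[Left], L[Beta], [Left Beta])
  take Left:  [Left Alpha Right object] + [Beta Inner Alpha Right object] + [Left Beta]
  take Beta:  [Alpha Right object] + [Beta Inner Alpha Right object] + [Beta]
  take Inner:  [Alpha Right object] + [Inner Alpha Right object]
  take Alpha:  [Alpha Right object] + [Alpha Right object]
  take Right:  [Right object] + [Right object]
  take object:  [object] + [object]
MRO: Mixin1 Left Beta Inner Alpha Right object
super() in Inner.render on a Mixin1 instance goes to the class after Inner in Mixin1's MRO: Alpha.

Alpha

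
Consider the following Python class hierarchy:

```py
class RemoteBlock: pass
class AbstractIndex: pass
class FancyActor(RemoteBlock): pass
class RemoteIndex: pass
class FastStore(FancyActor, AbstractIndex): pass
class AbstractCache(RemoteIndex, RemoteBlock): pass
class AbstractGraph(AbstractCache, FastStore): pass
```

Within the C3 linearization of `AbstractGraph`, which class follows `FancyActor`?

RemoteBlock

L[AbstractGraph] = AbstractGraph + merge(L[AbstractCache], L[FastStore], [AbstractCache FastStore])
  take AbstractCache:  [AbstractCache RemoteIndex RemoteBlock object] + [FastStore FancyActor RemoteBlock AbstractIndex object] + [AbstractCache FastStore]
  take RemoteIndex:  [RemoteIndex RemoteBlock object] + [FastStore FancyActor RemoteBlock AbstractIndex object] + [FastStore]
  take FastStore:  [RemoteBlock object] + [FastStore FancyActor RemoteBlock AbstractIndex object] + [FastStore]
  take FancyActor:  [RemoteBlock object] + [FancyActor RemoteBlock AbstractIndex object]
  take RemoteBlock:  [RemoteBlock object] + [RemoteBlock AbstractIndex object]
  take AbstractIndex:  [object] + [AbstractIndex object]
  take object:  [object] + [object]
MRO: AbstractGraph AbstractCache RemoteIndex FastStore FancyActor RemoteBlock AbstractIndex object
FancyActor is at position 4; next is RemoteBlock.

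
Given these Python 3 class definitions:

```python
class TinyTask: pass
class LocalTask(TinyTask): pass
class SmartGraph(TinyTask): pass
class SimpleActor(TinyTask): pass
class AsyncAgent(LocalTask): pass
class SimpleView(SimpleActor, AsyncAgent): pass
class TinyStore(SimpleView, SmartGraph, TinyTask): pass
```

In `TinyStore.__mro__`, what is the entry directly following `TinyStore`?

SimpleView

L[TinyStore] = TinyStore + merge(L[SimpleView], L[SmartGraph], L[TinyTask], [SimpleView SmartGraph TinyTask])
  take SimpleView:  [SimpleView SimpleActor AsyncAgent LocalTask TinyTask object] + [SmartGraph TinyTask object] + [TinyTask object] + [SimpleView SmartGraph TinyTask]
  take SimpleActor:  [SimpleActor AsyncAgent LocalTask TinyTask object] + [SmartGraph TinyTask object] + [TinyTask object] + [SmartGraph TinyTask]
  take AsyncAgent:  [AsyncAgent LocalTask TinyTask object] + [SmartGraph TinyTask object] + [TinyTask object] + [SmartGraph TinyTask]
  take LocalTask:  [LocalTask TinyTask object] + [SmartGraph TinyTask object] + [TinyTask object] + [SmartGraph TinyTask]
  take SmartGraph:  [TinyTask object] + [SmartGraph TinyTask object] + [TinyTask object] + [SmartGraph TinyTask]
  take TinyTask:  [TinyTask object] + [TinyTask object] + [TinyTask object] + [TinyTask]
  take object:  [object] + [object] + [object]
MRO: TinyStore SimpleView SimpleActor AsyncAgent LocalTask SmartGraph TinyTask object
TinyStore is at position 0; next is SimpleView.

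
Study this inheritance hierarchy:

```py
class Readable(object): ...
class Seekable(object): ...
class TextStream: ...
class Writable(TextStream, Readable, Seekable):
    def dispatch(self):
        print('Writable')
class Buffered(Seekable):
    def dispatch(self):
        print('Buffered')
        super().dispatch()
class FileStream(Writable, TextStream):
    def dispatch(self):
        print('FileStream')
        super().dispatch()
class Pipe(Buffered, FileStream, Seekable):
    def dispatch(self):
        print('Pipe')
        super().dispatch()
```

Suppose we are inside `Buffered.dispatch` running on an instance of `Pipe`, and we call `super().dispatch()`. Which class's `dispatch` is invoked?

FileStream

L[Pipe] = Pipe + merge(L[Buffered], L[FileStream], L[Seekable], [Buffered FileStream Seekable])
  take Buffered:  [Buffered Seekable object] + [FileStream Writable TextStream Readable Seekable object] + [Seekable object] + [Buffered FileStream Seekable]
  take FileStream:  [Seekable object] + [FileStream Writable TextStream Readable Seekable object] + [Seekable object] + [FileStream Seekable]
  take Writable:  [Seekable object] + [Writable TextStream Readable Seekable object] + [Seekable object] + [Seekable]
  take TextStream:  [Seekable object] + [TextStream Readable Seekable object] + [Seekable object] + [Seekable]
  take Readable:  [Seekable object] + [Readable Seekable object] + [Seekable object] + [Seekable]
  take Seekable:  [Seekable object] + [Seekable object] + [Seekable object] + [Seekable]
  take object:  [object] + [object] + [object]
MRO: Pipe Buffered FileStream Writable TextStream Readable Seekable object
super() in Buffered.dispatch on a Pipe instance goes to the class after Buffered in Pipe's MRO: FileStream.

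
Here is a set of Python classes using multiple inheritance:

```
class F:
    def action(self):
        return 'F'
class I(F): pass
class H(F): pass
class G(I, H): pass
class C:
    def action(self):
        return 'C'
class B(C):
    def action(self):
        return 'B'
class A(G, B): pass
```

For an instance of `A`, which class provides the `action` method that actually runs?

L[A] = A + merge(L[G], L[B], [G B])
  take G:  [G I H F object] + [B C object] + [G B]
  take I:  [I H F object] + [B C object] + [B]
  take H:  [H F object] + [B C object] + [B]
  take F:  [F object] + [B C object] + [B]
  take B:  [object] + [B C object] + [B]
  take C:  [object] + [C object]
  take object:  [object] + [object]
MRO: A G I H F B C object
action is defined in: B, C, F. First along the MRO is F.

F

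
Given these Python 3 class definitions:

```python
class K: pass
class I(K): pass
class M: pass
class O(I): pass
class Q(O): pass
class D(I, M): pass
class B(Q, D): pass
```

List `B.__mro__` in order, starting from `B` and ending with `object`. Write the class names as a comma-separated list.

L[B] = B + merge(L[Q], L[D], [Q D])
  take Q:  [Q O I K object] + [D I K M object] + [Q D]
  take O:  [O I K object] + [D I K M object] + [D]
  take D:  [I K object] + [D I K M object] + [D]
  take I:  [I K object] + [I K M object]
  take K:  [K object] + [K M object]
  take M:  [object] + [M object]
  take object:  [object] + [object]

B, Q, O, D, I, K, M, object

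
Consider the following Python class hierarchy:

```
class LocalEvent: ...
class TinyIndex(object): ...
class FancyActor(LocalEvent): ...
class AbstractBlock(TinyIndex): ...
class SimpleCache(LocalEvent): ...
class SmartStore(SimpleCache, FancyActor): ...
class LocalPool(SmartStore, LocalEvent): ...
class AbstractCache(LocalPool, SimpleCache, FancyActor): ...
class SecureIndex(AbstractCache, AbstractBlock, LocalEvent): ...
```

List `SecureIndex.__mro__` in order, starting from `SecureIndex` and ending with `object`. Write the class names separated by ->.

SecureIndex -> AbstractCache -> LocalPool -> SmartStore -> SimpleCache -> FancyActor -> AbstractBlock -> LocalEvent -> TinyIndex -> object

L[SecureIndex] = SecureIndex + merge(L[AbstractCache], L[AbstractBlock], L[LocalEvent], [AbstractCache AbstractBlock LocalEvent])
  take AbstractCache:  [AbstractCache LocalPool SmartStore SimpleCache FancyActor LocalEvent object] + [AbstractBlock TinyIndex object] + [LocalEvent object] + [AbstractCache AbstractBlock LocalEvent]
  take LocalPool:  [LocalPool SmartStore SimpleCache FancyActor LocalEvent object] + [AbstractBlock TinyIndex object] + [LocalEvent object] + [AbstractBlock LocalEvent]
  take SmartStore:  [SmartStore SimpleCache FancyActor LocalEvent object] + [AbstractBlock TinyIndex object] + [LocalEvent object] + [AbstractBlock LocalEvent]
  take SimpleCache:  [SimpleCache FancyActor LocalEvent object] + [AbstractBlock TinyIndex object] + [LocalEvent object] + [AbstractBlock LocalEvent]
  take FancyActor:  [FancyActor LocalEvent object] + [AbstractBlock TinyIndex object] + [LocalEvent object] + [AbstractBlock LocalEvent]
  take AbstractBlock:  [LocalEvent object] + [AbstractBlock TinyIndex object] + [LocalEvent object] + [AbstractBlock LocalEvent]
  take LocalEvent:  [LocalEvent object] + [TinyIndex object] + [LocalEvent object] + [LocalEvent]
  take TinyIndex:  [object] + [TinyIndex object] + [object]
  take object:  [object] + [object] + [object]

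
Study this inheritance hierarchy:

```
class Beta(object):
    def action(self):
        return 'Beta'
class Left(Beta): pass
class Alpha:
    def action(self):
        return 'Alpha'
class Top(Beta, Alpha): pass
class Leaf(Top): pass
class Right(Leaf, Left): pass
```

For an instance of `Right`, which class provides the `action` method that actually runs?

Beta

L[Right] = Right + merge(L[Leaf], L[Left], [Leaf Left])
  take Leaf:  [Leaf Top Beta Alpha object] + [Left Beta object] + [Leaf Left]
  take Top:  [Top Beta Alpha object] + [Left Beta object] + [Left]
  take Left:  [Beta Alpha object] + [Left Beta object] + [Left]
  take Beta:  [Beta Alpha object] + [Beta object]
  take Alpha:  [Alpha object] + [object]
  take object:  [object] + [object]
MRO: Right Leaf Top Left Beta Alpha object
action is defined in: Alpha, Beta. First along the MRO is Beta.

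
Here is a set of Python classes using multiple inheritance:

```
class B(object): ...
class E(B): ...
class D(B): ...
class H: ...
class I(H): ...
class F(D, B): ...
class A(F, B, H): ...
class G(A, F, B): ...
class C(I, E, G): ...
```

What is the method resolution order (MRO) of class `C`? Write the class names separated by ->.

L[C] = C + merge(L[I], L[E], L[G], [I E G])
  take I:  [I H object] + [E B object] + [G A F D B H object] + [I E G]
  take E:  [H object] + [E B object] + [G A F D B H object] + [E G]
  take G:  [H object] + [B object] + [G A F D B H object] + [G]
  take A:  [H object] + [B object] + [A F D B H object]
  take F:  [H object] + [B object] + [F D B H object]
  take D:  [H object] + [B object] + [D B H object]
  take B:  [H object] + [B object] + [B H object]
  take H:  [H object] + [object] + [H object]
  take object:  [object] + [object] + [object]

C -> I -> E -> G -> A -> F -> D -> B -> H -> object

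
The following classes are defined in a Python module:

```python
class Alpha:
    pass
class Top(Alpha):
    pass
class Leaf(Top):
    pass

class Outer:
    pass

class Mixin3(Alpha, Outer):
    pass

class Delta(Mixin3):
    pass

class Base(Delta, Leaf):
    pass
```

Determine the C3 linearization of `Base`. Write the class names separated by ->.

L[Base] = Base + merge(L[Delta], L[Leaf], [Delta Leaf])
  take Delta:  [Delta Mixin3 Alpha Outer object] + [Leaf Top Alpha object] + [Delta Leaf]
  take Mixin3:  [Mixin3 Alpha Outer object] + [Leaf Top Alpha object] + [Leaf]
  take Leaf:  [Alpha Outer object] + [Leaf Top Alpha object] + [Leaf]
  take Top:  [Alpha Outer object] + [Top Alpha object]
  take Alpha:  [Alpha Outer object] + [Alpha object]
  take Outer:  [Outer object] + [object]
  take object:  [object] + [object]

Base -> Delta -> Mixin3 -> Leaf -> Top -> Alpha -> Outer -> object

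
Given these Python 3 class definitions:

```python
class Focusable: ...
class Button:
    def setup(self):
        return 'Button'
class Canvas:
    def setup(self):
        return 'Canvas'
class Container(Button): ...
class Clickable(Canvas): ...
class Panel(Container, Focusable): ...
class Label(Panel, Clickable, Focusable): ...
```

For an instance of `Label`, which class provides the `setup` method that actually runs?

Button

L[Label] = Label + merge(L[Panel], L[Clickable], L[Focusable], [Panel Clickable Focusable])
  take Panel:  [Panel Container Button Focusable object] + [Clickable Canvas object] + [Focusable object] + [Panel Clickable Focusable]
  take Container:  [Container Button Focusable object] + [Clickable Canvas object] + [Focusable object] + [Clickable Focusable]
  take Button:  [Button Focusable object] + [Clickable Canvas object] + [Focusable object] + [Clickable Focusable]
  take Clickable:  [Focusable object] + [Clickable Canvas object] + [Focusable object] + [Clickable Focusable]
  take Focusable:  [Focusable object] + [Canvas object] + [Focusable object] + [Focusable]
  take Canvas:  [object] + [Canvas object] + [object]
  take object:  [object] + [object] + [object]
MRO: Label Panel Container Button Clickable Focusable Canvas object
setup is defined in: Button, Canvas. First along the MRO is Button.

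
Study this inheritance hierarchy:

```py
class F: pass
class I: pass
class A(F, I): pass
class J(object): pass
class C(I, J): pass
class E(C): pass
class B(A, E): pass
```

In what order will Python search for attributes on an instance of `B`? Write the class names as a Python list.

[B, A, F, E, C, I, J, object]

L[B] = B + merge(L[A], L[E], [A E])
  take A:  [A F I object] + [E C I J object] + [A E]
  take F:  [F I object] + [E C I J object] + [E]
  take E:  [I object] + [E C I J object] + [E]
  take C:  [I object] + [C I J object]
  take I:  [I object] + [I J object]
  take J:  [object] + [J object]
  take object:  [object] + [object]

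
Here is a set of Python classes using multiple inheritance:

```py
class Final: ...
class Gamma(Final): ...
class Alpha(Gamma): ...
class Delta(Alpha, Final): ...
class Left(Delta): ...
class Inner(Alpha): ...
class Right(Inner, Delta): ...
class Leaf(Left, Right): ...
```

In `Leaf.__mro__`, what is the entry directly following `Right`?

Inner

L[Leaf] = Leaf + merge(L[Left], L[Right], [Left Right])
  take Left:  [Left Delta Alpha Gamma Final object] + [Right Inner Delta Alpha Gamma Final object] + [Left Right]
  take Right:  [Delta Alpha Gamma Final object] + [Right Inner Delta Alpha Gamma Final object] + [Right]
  take Inner:  [Delta Alpha Gamma Final object] + [Inner Delta Alpha Gamma Final object]
  take Delta:  [Delta Alpha Gamma Final object] + [Delta Alpha Gamma Final object]
  take Alpha:  [Alpha Gamma Final object] + [Alpha Gamma Final object]
  take Gamma:  [Gamma Final object] + [Gamma Final object]
  take Final:  [Final object] + [Final object]
  take object:  [object] + [object]
MRO: Leaf Left Right Inner Delta Alpha Gamma Final object
Right is at position 2; next is Inner.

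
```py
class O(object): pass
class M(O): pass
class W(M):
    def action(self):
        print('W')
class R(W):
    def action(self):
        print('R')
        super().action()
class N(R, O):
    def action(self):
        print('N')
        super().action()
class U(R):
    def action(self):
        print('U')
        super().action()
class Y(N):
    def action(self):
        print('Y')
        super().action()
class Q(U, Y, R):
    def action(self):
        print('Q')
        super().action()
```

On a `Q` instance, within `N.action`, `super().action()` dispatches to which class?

R

L[Q] = Q + merge(L[U], L[Y], L[R], [U Y R])
  take U:  [U R W M O object] + [Y N R W M O object] + [R W M O object] + [U Y R]
  take Y:  [R W M O object] + [Y N R W M O object] + [R W M O object] + [Y R]
  take N:  [R W M O object] + [N R W M O object] + [R W M O object] + [R]
  take R:  [R W M O object] + [R W M O object] + [R W M O object] + [R]
  take W:  [W M O object] + [W M O object] + [W M O object]
  take M:  [M O object] + [M O object] + [M O object]
  take O:  [O object] + [O object] + [O object]
  take object:  [object] + [object] + [object]
MRO: Q U Y N R W M O object
super() in N.action on a Q instance goes to the class after N in Q's MRO: R.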